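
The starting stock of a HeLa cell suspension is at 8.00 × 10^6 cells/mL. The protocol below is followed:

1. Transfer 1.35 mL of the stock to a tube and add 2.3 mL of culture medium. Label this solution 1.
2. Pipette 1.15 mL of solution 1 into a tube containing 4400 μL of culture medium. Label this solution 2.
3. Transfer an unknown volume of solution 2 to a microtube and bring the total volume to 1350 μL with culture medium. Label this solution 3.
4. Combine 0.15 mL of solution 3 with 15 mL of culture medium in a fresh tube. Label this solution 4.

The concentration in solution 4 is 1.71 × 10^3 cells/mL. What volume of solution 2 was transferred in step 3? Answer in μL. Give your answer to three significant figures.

380 μL

Step 1: 1.35 mL + 2.3 mL = 3.65 mL total → factor 3.65/1.35 = 2.7037
Step 2: 1.15 mL + 4400 μL = 5.55 mL total → factor 5.55/1.15 = 4.8261
Step 3: v brought to 1350 μL → factor = 1350 μL/v
Step 4: 0.15 mL + 15 mL = 15.15 mL total → factor 15.15/0.15 = 101
Product of known-step factors = 1317.9
Overall factor = 8.00 × 10^6 cells/mL / (1.71 × 10^3 cells/mL) = 4678.4
Step-3 factor = 4678.4 / 1317.9 = 3.5499
v = 1350 μL / 3.5499 = 380 μL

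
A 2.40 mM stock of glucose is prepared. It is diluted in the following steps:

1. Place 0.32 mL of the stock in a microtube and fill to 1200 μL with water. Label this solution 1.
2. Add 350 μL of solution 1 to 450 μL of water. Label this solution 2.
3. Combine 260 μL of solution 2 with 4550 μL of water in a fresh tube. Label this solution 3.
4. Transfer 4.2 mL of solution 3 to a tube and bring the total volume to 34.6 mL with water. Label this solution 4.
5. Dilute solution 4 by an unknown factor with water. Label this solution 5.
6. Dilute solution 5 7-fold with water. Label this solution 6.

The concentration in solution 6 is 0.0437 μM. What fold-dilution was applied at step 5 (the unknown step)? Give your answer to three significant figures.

6.01-fold

Step 1: 0.32 mL brought to 1200 μL → factor 1.2/0.32 = 3.75
Step 2: 350 μL + 450 μL = 800 μL total → factor 800/350 = 2.2857
Step 3: 260 μL + 4550 μL = 4810 μL total → factor 4810/260 = 18.5
Step 4: 4.2 mL brought to 34.6 mL → factor 34.6/4.2 = 8.2381
Step 5: unknown factor x
Step 6: 7-fold → factor 7
Product of known-step factors = 9144.3
Overall factor = 2.40 mM / (0.0437 μM) = 54920
x = 54920 / 9144.3 = 6.01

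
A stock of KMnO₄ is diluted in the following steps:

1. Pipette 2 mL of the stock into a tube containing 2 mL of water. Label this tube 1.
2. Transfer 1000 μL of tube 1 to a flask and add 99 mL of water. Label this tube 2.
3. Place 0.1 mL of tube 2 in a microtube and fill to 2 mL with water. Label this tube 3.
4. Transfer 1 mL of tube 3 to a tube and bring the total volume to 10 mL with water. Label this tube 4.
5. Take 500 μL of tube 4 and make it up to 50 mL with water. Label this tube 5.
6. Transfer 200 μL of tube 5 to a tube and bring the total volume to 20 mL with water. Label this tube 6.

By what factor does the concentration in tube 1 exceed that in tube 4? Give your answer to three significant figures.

Step 1: 2 mL + 2 mL = 4 mL total → factor 4/2 = 2
Step 2: 1000 μL + 99 mL = 1 × 10^5 μL total → factor 1 × 10^5/1000 = 100
Step 3: 0.1 mL brought to 2 mL → factor 2/0.1 = 20
Step 4: 1 mL brought to 10 mL → factor 10/1 = 10
Dilution factor to tube 1 = 2; to tube 4 = 40000
[tube 1]/[tube 4] = (factor to tube 4)/(factor to tube 1) = 40000/2 = 2.00 × 10^4

2.00 × 10^4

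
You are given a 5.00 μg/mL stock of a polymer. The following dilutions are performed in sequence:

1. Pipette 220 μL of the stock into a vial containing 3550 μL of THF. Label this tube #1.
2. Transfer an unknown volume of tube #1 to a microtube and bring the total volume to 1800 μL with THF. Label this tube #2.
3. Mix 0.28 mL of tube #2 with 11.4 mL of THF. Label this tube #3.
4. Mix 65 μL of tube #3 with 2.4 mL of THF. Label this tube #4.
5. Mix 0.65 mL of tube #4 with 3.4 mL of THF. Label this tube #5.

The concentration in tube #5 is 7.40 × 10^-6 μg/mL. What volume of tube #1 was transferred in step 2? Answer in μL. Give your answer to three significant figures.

Step 1: 220 μL + 3550 μL = 3770 μL total → factor 3770/220 = 17.136
Step 2: v brought to 1800 μL → factor = 1800 μL/v
Step 3: 0.28 mL + 11.4 mL = 11.68 mL total → factor 11.68/0.28 = 41.714
Step 4: 65 μL + 2.4 mL = 2465 μL total → factor 2465/65 = 37.923
Step 5: 0.65 mL + 3.4 mL = 4.05 mL total → factor 4.05/0.65 = 6.2308
Product of known-step factors = 1.6891 × 10^5
Overall factor = 5.00 μg/mL / (7.40 × 10^-6 μg/mL) = 6.7568 × 10^5
Step-2 factor = 6.7568 × 10^5 / 1.6891 × 10^5 = 4.0003
v = 1800 μL / 4.0003 = 450 μL

450 μL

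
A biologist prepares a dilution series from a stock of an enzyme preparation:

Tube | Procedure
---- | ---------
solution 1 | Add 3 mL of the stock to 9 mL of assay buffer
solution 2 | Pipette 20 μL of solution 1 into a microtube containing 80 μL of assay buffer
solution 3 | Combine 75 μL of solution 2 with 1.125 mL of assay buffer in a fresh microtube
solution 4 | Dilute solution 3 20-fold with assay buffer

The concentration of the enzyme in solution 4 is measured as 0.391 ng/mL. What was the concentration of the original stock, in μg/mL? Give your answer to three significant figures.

Step 1: 3 mL + 9 mL = 12 mL total → factor 12/3 = 4
Step 2: 20 μL + 80 μL = 100 μL total → factor 100/20 = 5
Step 3: 75 μL + 1.125 mL = 1200 μL total → factor 1200/75 = 16
Step 4: 20-fold → factor 20
Overall dilution factor = 4 × 5 × 16 × 20 = 6400
Stock = 0.391 ng/mL × 6400 = 2502 ng/mL = 2.50 μg/mL

2.50 μg/mL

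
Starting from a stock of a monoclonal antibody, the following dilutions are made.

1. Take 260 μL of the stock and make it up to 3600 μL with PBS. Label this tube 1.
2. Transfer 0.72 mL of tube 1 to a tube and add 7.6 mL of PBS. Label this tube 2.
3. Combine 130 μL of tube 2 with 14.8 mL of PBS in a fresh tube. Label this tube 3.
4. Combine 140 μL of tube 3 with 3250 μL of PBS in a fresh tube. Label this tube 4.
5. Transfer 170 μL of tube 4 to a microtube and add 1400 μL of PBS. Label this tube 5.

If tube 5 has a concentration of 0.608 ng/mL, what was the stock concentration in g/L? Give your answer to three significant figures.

2.50 g/L

Step 1: 260 μL brought to 3600 μL → factor 3600/260 = 13.846
Step 2: 0.72 mL + 7.6 mL = 8.32 mL total → factor 8.32/0.72 = 11.556
Step 3: 130 μL + 14.8 mL = 14930 μL total → factor 14930/130 = 114.85
Step 4: 140 μL + 3250 μL = 3390 μL total → factor 3390/140 = 24.214
Step 5: 170 μL + 1400 μL = 1570 μL total → factor 1570/170 = 9.2353
Overall dilution factor = 13.846 × 11.556 × 114.85 × 24.214 × 9.2353 = 4.1092 × 10^6
Stock = 0.608 ng/mL × 4.1092 × 10^6 = 2.498 × 10^6 ng/mL = 2.50 g/L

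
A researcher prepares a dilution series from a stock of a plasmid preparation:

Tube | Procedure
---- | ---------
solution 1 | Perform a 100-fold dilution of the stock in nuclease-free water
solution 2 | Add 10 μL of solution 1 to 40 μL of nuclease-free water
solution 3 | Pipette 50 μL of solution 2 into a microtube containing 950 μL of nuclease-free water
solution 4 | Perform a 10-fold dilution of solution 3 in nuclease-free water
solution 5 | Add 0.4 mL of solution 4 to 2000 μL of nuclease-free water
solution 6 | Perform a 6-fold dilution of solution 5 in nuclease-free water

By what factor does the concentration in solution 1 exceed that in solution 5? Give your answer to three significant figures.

6.00 × 10^3

Step 1: 100-fold → factor 100
Step 2: 10 μL + 40 μL = 50 μL total → factor 50/10 = 5
Step 3: 50 μL + 950 μL = 1000 μL total → factor 1000/50 = 20
Step 4: 10-fold → factor 10
Step 5: 0.4 mL + 2000 μL = 2.4 mL total → factor 2.4/0.4 = 6
Dilution factor to solution 1 = 100; to solution 5 = 6 × 10^5
[solution 1]/[solution 5] = (factor to solution 5)/(factor to solution 1) = 6 × 10^5/100 = 6.00 × 10^3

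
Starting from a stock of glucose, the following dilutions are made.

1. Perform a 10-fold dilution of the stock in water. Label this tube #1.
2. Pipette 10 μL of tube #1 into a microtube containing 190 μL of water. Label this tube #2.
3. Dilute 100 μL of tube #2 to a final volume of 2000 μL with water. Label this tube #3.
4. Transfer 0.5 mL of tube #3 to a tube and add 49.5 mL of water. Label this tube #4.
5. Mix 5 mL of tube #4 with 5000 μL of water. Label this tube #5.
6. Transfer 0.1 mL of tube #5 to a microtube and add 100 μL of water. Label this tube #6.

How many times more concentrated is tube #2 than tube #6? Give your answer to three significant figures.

Step 1: 10-fold → factor 10
Step 2: 10 μL + 190 μL = 200 μL total → factor 200/10 = 20
Step 3: 100 μL brought to 2000 μL → factor 2000/100 = 20
Step 4: 0.5 mL + 49.5 mL = 50 mL total → factor 50/0.5 = 100
Step 5: 5 mL + 5000 μL = 10 mL total → factor 10/5 = 2
Step 6: 0.1 mL + 100 μL = 0.2 mL total → factor 0.2/0.1 = 2
Dilution factor to tube #2 = 200; to tube #6 = 1.6 × 10^6
[tube #2]/[tube #6] = (factor to tube #6)/(factor to tube #2) = 1.6 × 10^6/200 = 8.00 × 10^3

8.00 × 10^3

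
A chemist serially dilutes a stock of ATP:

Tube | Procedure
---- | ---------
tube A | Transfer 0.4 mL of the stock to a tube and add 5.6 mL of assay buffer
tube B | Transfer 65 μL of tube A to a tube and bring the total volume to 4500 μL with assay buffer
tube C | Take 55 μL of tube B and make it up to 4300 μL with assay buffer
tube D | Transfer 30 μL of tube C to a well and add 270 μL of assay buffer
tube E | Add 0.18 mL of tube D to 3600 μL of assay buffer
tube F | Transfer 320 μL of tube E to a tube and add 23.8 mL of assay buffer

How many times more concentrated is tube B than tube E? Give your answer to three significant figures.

Step 1: 0.4 mL + 5.6 mL = 6 mL total → factor 6/0.4 = 15
Step 2: 65 μL brought to 4500 μL → factor 4500/65 = 69.231
Step 3: 55 μL brought to 4300 μL → factor 4300/55 = 78.182
Step 4: 30 μL + 270 μL = 300 μL total → factor 300/30 = 10
Step 5: 0.18 mL + 3600 μL = 3.78 mL total → factor 3.78/0.18 = 21
Dilution factor to tube B = 1038.5; to tube E = 1.705 × 10^7
[tube B]/[tube E] = (factor to tube E)/(factor to tube B) = 1.705 × 10^7/1038.5 = 1.64 × 10^4

1.64 × 10^4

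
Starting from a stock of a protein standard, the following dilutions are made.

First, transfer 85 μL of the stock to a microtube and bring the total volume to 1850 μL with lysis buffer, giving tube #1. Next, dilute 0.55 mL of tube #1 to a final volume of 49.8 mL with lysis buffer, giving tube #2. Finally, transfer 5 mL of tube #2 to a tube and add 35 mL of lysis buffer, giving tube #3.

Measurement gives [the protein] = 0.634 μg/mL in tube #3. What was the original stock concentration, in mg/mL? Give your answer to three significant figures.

Step 1: 85 μL brought to 1850 μL → factor 1850/85 = 21.765
Step 2: 0.55 mL brought to 49.8 mL → factor 49.8/0.55 = 90.545
Step 3: 5 mL + 35 mL = 40 mL total → factor 40/5 = 8
Overall dilution factor = 21.765 × 90.545 × 8 = 15766
Stock = 0.634 μg/mL × 15766 = 9995 μg/mL = 10.0 mg/mL

10.0 mg/mL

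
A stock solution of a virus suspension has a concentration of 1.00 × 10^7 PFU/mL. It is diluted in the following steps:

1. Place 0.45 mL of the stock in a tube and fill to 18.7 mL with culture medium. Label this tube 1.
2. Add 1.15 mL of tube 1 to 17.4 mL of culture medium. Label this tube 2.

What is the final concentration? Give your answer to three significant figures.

Step 1: 0.45 mL brought to 18.7 mL → factor 18.7/0.45 = 41.556
Step 2: 1.15 mL + 17.4 mL = 18.55 mL total → factor 18.55/1.15 = 16.13
Overall dilution factor = 41.556 × 16.13 = 670.31
Final = 1.00 × 10^7 PFU/mL / 670.31 = 1.49 × 10^4 PFU/mL

1.49 × 10^4 PFU/mL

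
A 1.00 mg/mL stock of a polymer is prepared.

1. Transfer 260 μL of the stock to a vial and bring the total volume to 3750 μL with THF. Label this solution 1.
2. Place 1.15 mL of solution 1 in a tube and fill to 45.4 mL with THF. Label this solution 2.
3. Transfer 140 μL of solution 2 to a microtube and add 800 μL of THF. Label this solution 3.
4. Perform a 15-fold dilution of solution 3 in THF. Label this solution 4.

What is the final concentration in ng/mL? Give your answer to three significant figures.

Step 1: 260 μL brought to 3750 μL → factor 3750/260 = 14.423
Step 2: 1.15 mL brought to 45.4 mL → factor 45.4/1.15 = 39.478
Step 3: 140 μL + 800 μL = 940 μL total → factor 940/140 = 6.7143
Step 4: 15-fold → factor 15
Overall dilution factor = 14.423 × 39.478 × 6.7143 × 15 = 57347
Final = 1.00 mg/mL / 57347 = 1.744 × 10^-5 mg/mL = 17.4 ng/mL

17.4 ng/mL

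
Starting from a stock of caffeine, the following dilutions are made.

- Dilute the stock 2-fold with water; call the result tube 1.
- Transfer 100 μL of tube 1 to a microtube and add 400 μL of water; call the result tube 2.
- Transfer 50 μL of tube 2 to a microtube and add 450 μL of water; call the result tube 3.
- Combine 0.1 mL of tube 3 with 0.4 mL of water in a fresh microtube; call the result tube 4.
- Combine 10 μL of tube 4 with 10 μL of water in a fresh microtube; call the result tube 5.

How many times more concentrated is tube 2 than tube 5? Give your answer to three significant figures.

Step 1: 2-fold → factor 2
Step 2: 100 μL + 400 μL = 500 μL total → factor 500/100 = 5
Step 3: 50 μL + 450 μL = 500 μL total → factor 500/50 = 10
Step 4: 0.1 mL + 0.4 mL = 0.5 mL total → factor 0.5/0.1 = 5
Step 5: 10 μL + 10 μL = 20 μL total → factor 20/10 = 2
Dilution factor to tube 2 = 10; to tube 5 = 1000
[tube 2]/[tube 5] = (factor to tube 5)/(factor to tube 2) = 1000/10 = 100

100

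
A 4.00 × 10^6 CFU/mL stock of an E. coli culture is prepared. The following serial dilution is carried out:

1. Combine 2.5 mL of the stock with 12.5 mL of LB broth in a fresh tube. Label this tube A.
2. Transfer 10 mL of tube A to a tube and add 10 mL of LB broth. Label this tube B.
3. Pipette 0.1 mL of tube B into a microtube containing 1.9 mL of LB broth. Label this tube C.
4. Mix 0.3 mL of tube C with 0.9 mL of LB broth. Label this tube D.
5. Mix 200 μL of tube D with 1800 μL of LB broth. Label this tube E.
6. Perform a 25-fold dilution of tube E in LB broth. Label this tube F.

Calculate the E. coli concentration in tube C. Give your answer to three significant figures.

1.67 × 10^4 CFU/mL

Step 1: 2.5 mL + 12.5 mL = 15 mL total → factor 15/2.5 = 6
Step 2: 10 mL + 10 mL = 20 mL total → factor 20/10 = 2
Step 3: 0.1 mL + 1.9 mL = 2 mL total → factor 2/0.1 = 20
Dilution factor through tube C = 6 × 2 × 20 = 240
[tube C] = 4.00 × 10^6 CFU/mL / 240 = 1.67 × 10^4 CFU/mL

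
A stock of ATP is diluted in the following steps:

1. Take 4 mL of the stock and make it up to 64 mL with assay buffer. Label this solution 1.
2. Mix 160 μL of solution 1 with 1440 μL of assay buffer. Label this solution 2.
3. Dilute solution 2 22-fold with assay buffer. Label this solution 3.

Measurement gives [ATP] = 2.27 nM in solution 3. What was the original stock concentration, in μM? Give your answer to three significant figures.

7.99 μM

Step 1: 4 mL brought to 64 mL → factor 64/4 = 16
Step 2: 160 μL + 1440 μL = 1600 μL total → factor 1600/160 = 10
Step 3: 22-fold → factor 22
Overall dilution factor = 16 × 10 × 22 = 3520
Stock = 2.27 nM × 3520 = 7990 nM = 7.99 μM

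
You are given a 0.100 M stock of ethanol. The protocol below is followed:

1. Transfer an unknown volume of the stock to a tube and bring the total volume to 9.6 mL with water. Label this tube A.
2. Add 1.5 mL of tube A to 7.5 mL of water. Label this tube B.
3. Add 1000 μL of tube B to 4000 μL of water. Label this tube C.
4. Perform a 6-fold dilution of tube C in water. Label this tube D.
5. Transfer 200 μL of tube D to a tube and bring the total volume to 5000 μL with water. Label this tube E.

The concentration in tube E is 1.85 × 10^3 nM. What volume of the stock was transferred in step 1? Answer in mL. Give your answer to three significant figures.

Step 1: v brought to 9.6 mL → factor = 9.6 mL/v
Step 2: 1.5 mL + 7.5 mL = 9 mL total → factor 9/1.5 = 6
Step 3: 1000 μL + 4000 μL = 5000 μL total → factor 5000/1000 = 5
Step 4: 6-fold → factor 6
Step 5: 200 μL brought to 5000 μL → factor 5000/200 = 25
Product of known-step factors = 4500
Overall factor = 0.100 M / (1.85 × 10^3 nM) = 54054
Step-1 factor = 54054 / 4500 = 12.012
v = 9.6 mL / 12.012 = 0.799 mL

0.799 mL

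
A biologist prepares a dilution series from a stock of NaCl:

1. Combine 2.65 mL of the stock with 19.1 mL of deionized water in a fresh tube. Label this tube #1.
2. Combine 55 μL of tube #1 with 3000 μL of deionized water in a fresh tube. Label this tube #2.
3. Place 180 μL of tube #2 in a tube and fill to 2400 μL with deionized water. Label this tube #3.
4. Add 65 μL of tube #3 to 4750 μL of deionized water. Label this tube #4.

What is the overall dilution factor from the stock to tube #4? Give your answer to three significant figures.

Step 1: 2.65 mL + 19.1 mL = 21.75 mL total → factor 21.75/2.65 = 8.2075
Step 2: 55 μL + 3000 μL = 3055 μL total → factor 3055/55 = 55.545
Step 3: 180 μL brought to 2400 μL → factor 2400/180 = 13.333
Step 4: 65 μL + 4750 μL = 4815 μL total → factor 4815/65 = 74.077
Overall dilution factor = 8.2075 × 55.545 × 13.333 × 74.077 = 4.5028 × 10^5

4.50 × 10^5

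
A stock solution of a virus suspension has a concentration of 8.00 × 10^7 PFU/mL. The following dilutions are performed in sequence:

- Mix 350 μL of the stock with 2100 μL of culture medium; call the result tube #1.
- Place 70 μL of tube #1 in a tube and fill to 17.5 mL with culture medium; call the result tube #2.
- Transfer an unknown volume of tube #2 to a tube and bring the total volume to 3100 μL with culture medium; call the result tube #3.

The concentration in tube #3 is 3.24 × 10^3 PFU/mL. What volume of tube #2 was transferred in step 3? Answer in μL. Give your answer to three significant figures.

220 μL

Step 1: 350 μL + 2100 μL = 2450 μL total → factor 2450/350 = 7
Step 2: 70 μL brought to 17.5 mL → factor 17500/70 = 250
Step 3: v brought to 3100 μL → factor = 3100 μL/v
Product of known-step factors = 1750
Overall factor = 8.00 × 10^7 PFU/mL / (3.24 × 10^3 PFU/mL) = 24691
Step-3 factor = 24691 / 1750 = 14.109
v = 3100 μL / 14.109 = 220 μL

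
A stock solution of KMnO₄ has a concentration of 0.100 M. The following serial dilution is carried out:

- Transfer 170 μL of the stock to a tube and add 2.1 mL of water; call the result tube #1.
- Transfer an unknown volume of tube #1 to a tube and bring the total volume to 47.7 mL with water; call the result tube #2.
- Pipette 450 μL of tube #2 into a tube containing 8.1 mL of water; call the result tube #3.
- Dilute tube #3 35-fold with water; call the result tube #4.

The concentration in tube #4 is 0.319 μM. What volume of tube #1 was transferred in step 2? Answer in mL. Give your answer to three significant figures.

1.35 mL

Step 1: 170 μL + 2.1 mL = 2270 μL total → factor 2270/170 = 13.353
Step 2: v brought to 47.7 mL → factor = 47.7 mL/v
Step 3: 450 μL + 8.1 mL = 8550 μL total → factor 8550/450 = 19
Step 4: 35-fold → factor 35
Product of known-step factors = 8879.7
Overall factor = 0.100 M / (0.319 μM) = 3.1348 × 10^5
Step-2 factor = 3.1348 × 10^5 / 8879.7 = 35.303
v = 47.7 mL / 35.303 = 1.35 mL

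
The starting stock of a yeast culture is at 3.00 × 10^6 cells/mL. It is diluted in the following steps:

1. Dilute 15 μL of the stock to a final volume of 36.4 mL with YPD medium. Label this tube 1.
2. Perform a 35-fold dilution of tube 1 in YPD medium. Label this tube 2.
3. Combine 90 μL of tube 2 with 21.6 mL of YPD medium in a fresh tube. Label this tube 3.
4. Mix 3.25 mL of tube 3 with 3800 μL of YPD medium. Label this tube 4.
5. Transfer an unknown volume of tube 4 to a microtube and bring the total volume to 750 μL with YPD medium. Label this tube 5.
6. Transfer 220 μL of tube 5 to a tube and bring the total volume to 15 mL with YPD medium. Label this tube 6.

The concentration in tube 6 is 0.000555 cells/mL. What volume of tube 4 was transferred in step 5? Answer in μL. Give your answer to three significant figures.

Step 1: 15 μL brought to 36.4 mL → factor 36400/15 = 2426.7
Step 2: 35-fold → factor 35
Step 3: 90 μL + 21.6 mL = 21690 μL total → factor 21690/90 = 241
Step 4: 3.25 mL + 3800 μL = 7.05 mL total → factor 7.05/3.25 = 2.1692
Step 5: v brought to 750 μL → factor = 750 μL/v
Step 6: 220 μL brought to 15 mL → factor 15000/220 = 68.182
Product of known-step factors = 3.0274 × 10^9
Overall factor = 3.00 × 10^6 cells/mL / (0.000555 cells/mL) = 5.4054 × 10^9
Step-5 factor = 5.4054 × 10^9 / 3.0274 × 10^9 = 1.7855
v = 750 μL / 1.7855 = 420 μL

420 μL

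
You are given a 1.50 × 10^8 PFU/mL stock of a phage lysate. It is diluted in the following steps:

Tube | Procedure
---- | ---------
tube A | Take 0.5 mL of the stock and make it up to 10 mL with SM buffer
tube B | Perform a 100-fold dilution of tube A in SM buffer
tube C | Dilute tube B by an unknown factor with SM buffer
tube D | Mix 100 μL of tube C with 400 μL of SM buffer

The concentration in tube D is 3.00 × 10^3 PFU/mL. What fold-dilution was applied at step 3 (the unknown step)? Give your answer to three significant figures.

5.00-fold

Step 1: 0.5 mL brought to 10 mL → factor 10/0.5 = 20
Step 2: 100-fold → factor 100
Step 3: unknown factor x
Step 4: 100 μL + 400 μL = 500 μL total → factor 500/100 = 5
Product of known-step factors = 10000
Overall factor = 1.50 × 10^8 PFU/mL / (3.00 × 10^3 PFU/mL) = 50000
x = 50000 / 10000 = 5.00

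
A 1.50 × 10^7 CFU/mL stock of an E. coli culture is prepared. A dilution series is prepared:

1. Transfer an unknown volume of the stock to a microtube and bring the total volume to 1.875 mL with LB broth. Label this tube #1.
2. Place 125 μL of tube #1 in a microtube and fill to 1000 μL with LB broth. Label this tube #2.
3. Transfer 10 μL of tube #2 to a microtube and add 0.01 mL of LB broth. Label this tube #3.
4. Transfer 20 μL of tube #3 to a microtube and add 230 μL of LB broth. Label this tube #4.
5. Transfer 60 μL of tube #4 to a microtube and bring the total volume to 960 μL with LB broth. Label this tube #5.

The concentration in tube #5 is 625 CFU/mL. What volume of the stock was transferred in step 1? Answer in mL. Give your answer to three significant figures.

Step 1: v brought to 1.875 mL → factor = 1.875 mL/v
Step 2: 125 μL brought to 1000 μL → factor 1000/125 = 8
Step 3: 10 μL + 0.01 mL = 20 μL total → factor 20/10 = 2
Step 4: 20 μL + 230 μL = 250 μL total → factor 250/20 = 12.5
Step 5: 60 μL brought to 960 μL → factor 960/60 = 16
Product of known-step factors = 3200
Overall factor = 1.50 × 10^7 CFU/mL / (625 CFU/mL) = 24000
Step-1 factor = 24000 / 3200 = 7.5
v = 1.875 mL / 7.5 = 0.250 mL

0.250 mL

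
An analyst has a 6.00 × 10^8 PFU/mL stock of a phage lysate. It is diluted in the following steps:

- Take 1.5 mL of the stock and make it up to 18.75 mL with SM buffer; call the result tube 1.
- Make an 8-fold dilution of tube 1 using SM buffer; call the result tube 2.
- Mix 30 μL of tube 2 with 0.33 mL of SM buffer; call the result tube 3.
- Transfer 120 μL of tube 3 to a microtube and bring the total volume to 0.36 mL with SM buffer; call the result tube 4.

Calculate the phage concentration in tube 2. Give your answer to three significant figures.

6.00 × 10^6 PFU/mL

Step 1: 1.5 mL brought to 18.75 mL → factor 18.75/1.5 = 12.5
Step 2: 8-fold → factor 8
Dilution factor through tube 2 = 12.5 × 8 = 100
[tube 2] = 6.00 × 10^8 PFU/mL / 100 = 6.00 × 10^6 PFU/mL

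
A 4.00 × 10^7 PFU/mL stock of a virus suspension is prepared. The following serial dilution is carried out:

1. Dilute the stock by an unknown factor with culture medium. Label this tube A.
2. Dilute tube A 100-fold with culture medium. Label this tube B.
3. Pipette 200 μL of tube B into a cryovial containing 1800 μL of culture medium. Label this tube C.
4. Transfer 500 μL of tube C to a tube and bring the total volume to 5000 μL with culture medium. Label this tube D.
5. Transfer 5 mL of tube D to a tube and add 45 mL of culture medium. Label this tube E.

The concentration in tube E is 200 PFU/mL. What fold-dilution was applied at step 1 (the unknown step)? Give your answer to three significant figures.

2.00-fold

Step 1: unknown factor x
Step 2: 100-fold → factor 100
Step 3: 200 μL + 1800 μL = 2000 μL total → factor 2000/200 = 10
Step 4: 500 μL brought to 5000 μL → factor 5000/500 = 10
Step 5: 5 mL + 45 mL = 50 mL total → factor 50/5 = 10
Product of known-step factors = 1 × 10^5
Overall factor = 4.00 × 10^7 PFU/mL / (200 PFU/mL) = 2 × 10^5
x = 2 × 10^5 / 1 × 10^5 = 2.00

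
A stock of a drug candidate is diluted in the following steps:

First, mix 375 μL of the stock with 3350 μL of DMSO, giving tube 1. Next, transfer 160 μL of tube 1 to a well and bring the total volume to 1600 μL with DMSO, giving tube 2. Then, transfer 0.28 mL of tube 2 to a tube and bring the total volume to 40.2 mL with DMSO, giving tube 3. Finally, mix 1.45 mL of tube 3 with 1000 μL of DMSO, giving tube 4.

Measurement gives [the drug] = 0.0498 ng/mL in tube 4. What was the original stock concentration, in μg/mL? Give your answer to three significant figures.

1.20 μg/mL

Step 1: 375 μL + 3350 μL = 3725 μL total → factor 3725/375 = 9.9333
Step 2: 160 μL brought to 1600 μL → factor 1600/160 = 10
Step 3: 0.28 mL brought to 40.2 mL → factor 40.2/0.28 = 143.57
Step 4: 1.45 mL + 1000 μL = 2.45 mL total → factor 2.45/1.45 = 1.6897
Overall dilution factor = 9.9333 × 10 × 143.57 × 1.6897 = 24097
Stock = 0.0498 ng/mL × 24097 = 1200 ng/mL = 1.20 μg/mL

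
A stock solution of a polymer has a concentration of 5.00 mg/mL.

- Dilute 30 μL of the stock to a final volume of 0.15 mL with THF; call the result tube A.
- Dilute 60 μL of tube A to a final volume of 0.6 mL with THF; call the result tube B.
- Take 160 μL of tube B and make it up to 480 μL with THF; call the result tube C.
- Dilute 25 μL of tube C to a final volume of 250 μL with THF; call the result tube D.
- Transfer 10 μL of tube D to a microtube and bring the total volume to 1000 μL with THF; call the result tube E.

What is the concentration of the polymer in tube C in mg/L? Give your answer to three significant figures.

33.3 mg/L

Step 1: 30 μL brought to 0.15 mL → factor 150/30 = 5
Step 2: 60 μL brought to 0.6 mL → factor 600/60 = 10
Step 3: 160 μL brought to 480 μL → factor 480/160 = 3
Dilution factor through tube C = 5 × 10 × 3 = 150
[tube C] = 5.00 mg/mL / 150 = 0.03333 mg/mL = 33.3 mg/L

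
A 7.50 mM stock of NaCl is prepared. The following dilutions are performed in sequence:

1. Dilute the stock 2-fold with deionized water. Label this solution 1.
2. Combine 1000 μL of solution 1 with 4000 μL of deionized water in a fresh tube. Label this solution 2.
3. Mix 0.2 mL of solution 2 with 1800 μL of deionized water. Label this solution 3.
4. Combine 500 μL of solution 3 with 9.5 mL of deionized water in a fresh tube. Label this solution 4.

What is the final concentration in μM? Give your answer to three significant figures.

Step 1: 2-fold → factor 2
Step 2: 1000 μL + 4000 μL = 5000 μL total → factor 5000/1000 = 5
Step 3: 0.2 mL + 1800 μL = 2 mL total → factor 2/0.2 = 10
Step 4: 500 μL + 9.5 mL = 10000 μL total → factor 10000/500 = 20
Overall dilution factor = 2 × 5 × 10 × 20 = 2000
Final = 7.50 mM / 2000 = 0.003750 mM = 3.75 μM

3.75 μM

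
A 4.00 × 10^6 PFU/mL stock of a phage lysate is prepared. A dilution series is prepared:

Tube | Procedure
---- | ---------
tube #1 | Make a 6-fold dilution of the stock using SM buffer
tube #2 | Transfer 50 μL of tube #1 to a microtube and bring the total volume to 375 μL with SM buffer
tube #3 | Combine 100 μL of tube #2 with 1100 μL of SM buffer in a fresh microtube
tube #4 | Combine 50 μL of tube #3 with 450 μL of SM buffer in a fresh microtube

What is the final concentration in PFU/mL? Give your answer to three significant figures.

741 PFU/mL

Step 1: 6-fold → factor 6
Step 2: 50 μL brought to 375 μL → factor 375/50 = 7.5
Step 3: 100 μL + 1100 μL = 1200 μL total → factor 1200/100 = 12
Step 4: 50 μL + 450 μL = 500 μL total → factor 500/50 = 10
Overall dilution factor = 6 × 7.5 × 12 × 10 = 5400
Final = 4.00 × 10^6 PFU/mL / 5400 = 741 PFU/mL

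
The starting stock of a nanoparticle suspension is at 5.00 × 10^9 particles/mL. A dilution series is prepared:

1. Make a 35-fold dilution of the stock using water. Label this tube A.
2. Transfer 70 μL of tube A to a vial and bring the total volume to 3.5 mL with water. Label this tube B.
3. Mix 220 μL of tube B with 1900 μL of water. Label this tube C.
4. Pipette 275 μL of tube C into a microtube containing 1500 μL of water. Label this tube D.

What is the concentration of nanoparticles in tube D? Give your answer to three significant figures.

Step 1: 35-fold → factor 35
Step 2: 70 μL brought to 3.5 mL → factor 3500/70 = 50
Step 3: 220 μL + 1900 μL = 2120 μL total → factor 2120/220 = 9.6364
Step 4: 275 μL + 1500 μL = 1775 μL total → factor 1775/275 = 6.4545
Overall dilution factor = 35 × 50 × 9.6364 × 6.4545 = 1.0885 × 10^5
Final = 5.00 × 10^9 particles/mL / 1.0885 × 10^5 = 4.59 × 10^4 particles/mL

4.59 × 10^4 particles/mL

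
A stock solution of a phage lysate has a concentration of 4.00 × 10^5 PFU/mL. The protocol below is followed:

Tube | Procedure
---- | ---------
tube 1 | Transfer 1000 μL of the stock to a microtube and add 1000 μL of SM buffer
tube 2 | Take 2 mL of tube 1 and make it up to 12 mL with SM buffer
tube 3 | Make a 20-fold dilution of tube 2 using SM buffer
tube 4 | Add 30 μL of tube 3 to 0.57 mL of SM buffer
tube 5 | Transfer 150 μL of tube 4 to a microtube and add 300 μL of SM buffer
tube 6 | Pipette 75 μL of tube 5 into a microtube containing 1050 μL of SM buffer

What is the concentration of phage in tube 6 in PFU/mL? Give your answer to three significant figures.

Step 1: 1000 μL + 1000 μL = 2000 μL total → factor 2000/1000 = 2
Step 2: 2 mL brought to 12 mL → factor 12/2 = 6
Step 3: 20-fold → factor 20
Step 4: 30 μL + 0.57 mL = 600 μL total → factor 600/30 = 20
Step 5: 150 μL + 300 μL = 450 μL total → factor 450/150 = 3
Step 6: 75 μL + 1050 μL = 1125 μL total → factor 1125/75 = 15
Overall dilution factor = 2 × 6 × 20 × 20 × 3 × 15 = 2.16 × 10^5
Final = 4.00 × 10^5 PFU/mL / 2.16 × 10^5 = 1.85 PFU/mL

1.85 PFU/mL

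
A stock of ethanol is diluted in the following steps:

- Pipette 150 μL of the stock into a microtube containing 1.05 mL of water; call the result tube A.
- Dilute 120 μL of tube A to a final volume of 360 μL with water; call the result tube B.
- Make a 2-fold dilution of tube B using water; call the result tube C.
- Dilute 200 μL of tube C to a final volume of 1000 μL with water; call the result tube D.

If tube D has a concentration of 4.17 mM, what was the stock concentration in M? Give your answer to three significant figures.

1.00 M

Step 1: 150 μL + 1.05 mL = 1200 μL total → factor 1200/150 = 8
Step 2: 120 μL brought to 360 μL → factor 360/120 = 3
Step 3: 2-fold → factor 2
Step 4: 200 μL brought to 1000 μL → factor 1000/200 = 5
Overall dilution factor = 8 × 3 × 2 × 5 = 240
Stock = 4.17 mM × 240 = 1001 mM = 1.00 M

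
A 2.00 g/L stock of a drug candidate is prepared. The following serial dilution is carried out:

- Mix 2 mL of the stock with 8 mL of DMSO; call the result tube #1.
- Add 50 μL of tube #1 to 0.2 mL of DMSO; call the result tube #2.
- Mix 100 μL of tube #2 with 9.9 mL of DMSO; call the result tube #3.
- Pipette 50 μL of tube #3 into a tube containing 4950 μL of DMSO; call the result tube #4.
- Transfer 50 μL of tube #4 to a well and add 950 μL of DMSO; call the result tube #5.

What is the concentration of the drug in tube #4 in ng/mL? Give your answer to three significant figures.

8.00 ng/mL

Step 1: 2 mL + 8 mL = 10 mL total → factor 10/2 = 5
Step 2: 50 μL + 0.2 mL = 250 μL total → factor 250/50 = 5
Step 3: 100 μL + 9.9 mL = 10000 μL total → factor 10000/100 = 100
Step 4: 50 μL + 4950 μL = 5000 μL total → factor 5000/50 = 100
Dilution factor through tube #4 = 5 × 5 × 100 × 100 = 2.5 × 10^5
[tube #4] = 2.00 g/L / 2.5 × 10^5 = 8.000 × 10^-6 g/L = 8.00 ng/mL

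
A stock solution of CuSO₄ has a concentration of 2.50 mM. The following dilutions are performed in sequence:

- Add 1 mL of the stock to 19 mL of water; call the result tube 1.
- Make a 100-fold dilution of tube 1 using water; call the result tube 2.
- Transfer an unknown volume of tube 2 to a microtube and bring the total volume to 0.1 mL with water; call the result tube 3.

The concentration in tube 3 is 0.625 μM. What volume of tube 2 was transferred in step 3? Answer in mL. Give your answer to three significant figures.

Step 1: 1 mL + 19 mL = 20 mL total → factor 20/1 = 20
Step 2: 100-fold → factor 100
Step 3: v brought to 0.1 mL → factor = 0.1 mL/v
Product of known-step factors = 2000
Overall factor = 2.50 mM / (0.625 μM) = 4000
Step-3 factor = 4000 / 2000 = 2
v = 0.1 mL / 2 = 0.0500 mL

0.0500 mL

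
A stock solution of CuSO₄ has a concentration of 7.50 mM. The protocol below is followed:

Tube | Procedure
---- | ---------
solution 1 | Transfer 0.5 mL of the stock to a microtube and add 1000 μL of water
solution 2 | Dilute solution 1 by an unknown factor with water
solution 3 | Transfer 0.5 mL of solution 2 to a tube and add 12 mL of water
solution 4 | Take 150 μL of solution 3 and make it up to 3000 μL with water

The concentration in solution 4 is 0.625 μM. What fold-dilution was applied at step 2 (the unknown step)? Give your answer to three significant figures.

Step 1: 0.5 mL + 1000 μL = 1.5 mL total → factor 1.5/0.5 = 3
Step 2: unknown factor x
Step 3: 0.5 mL + 12 mL = 12.5 mL total → factor 12.5/0.5 = 25
Step 4: 150 μL brought to 3000 μL → factor 3000/150 = 20
Product of known-step factors = 1500
Overall factor = 7.50 mM / (0.625 μM) = 12000
x = 12000 / 1500 = 8.00

8.00-fold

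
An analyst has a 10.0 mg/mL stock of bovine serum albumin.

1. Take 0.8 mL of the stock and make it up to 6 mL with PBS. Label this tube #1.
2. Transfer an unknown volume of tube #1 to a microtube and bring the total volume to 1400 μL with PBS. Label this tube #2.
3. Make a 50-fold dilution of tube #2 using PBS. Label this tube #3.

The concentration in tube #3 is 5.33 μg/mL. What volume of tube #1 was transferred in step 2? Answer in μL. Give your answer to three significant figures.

280 μL

Step 1: 0.8 mL brought to 6 mL → factor 6/0.8 = 7.5
Step 2: v brought to 1400 μL → factor = 1400 μL/v
Step 3: 50-fold → factor 50
Product of known-step factors = 375
Overall factor = 10.0 mg/mL / (5.33 μg/mL) = 1876.2
Step-2 factor = 1876.2 / 375 = 5.0031
v = 1400 μL / 5.0031 = 280 μL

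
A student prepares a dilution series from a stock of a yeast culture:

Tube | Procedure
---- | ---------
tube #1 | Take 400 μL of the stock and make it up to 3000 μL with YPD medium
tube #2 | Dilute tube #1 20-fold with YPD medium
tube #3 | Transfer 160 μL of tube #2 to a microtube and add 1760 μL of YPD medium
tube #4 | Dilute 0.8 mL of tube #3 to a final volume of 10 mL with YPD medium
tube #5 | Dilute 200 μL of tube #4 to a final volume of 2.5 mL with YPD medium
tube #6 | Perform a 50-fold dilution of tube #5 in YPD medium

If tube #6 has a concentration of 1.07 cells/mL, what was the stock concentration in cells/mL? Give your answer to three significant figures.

1.50 × 10^7 cells/mL

Step 1: 400 μL brought to 3000 μL → factor 3000/400 = 7.5
Step 2: 20-fold → factor 20
Step 3: 160 μL + 1760 μL = 1920 μL total → factor 1920/160 = 12
Step 4: 0.8 mL brought to 10 mL → factor 10/0.8 = 12.5
Step 5: 200 μL brought to 2.5 mL → factor 2500/200 = 12.5
Step 6: 50-fold → factor 50
Overall dilution factor = 7.5 × 20 × 12 × 12.5 × 12.5 × 50 = 1.4062 × 10^7
Stock = 1.07 cells/mL × 1.4062 × 10^7 = 1.50 × 10^7 cells/mL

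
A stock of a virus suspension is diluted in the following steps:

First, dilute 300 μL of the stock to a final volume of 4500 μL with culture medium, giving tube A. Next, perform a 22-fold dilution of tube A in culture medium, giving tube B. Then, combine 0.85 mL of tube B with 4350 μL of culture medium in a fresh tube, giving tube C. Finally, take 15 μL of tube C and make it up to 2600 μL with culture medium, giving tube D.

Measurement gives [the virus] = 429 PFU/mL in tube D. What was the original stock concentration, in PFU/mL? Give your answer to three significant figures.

Step 1: 300 μL brought to 4500 μL → factor 4500/300 = 15
Step 2: 22-fold → factor 22
Step 3: 0.85 mL + 4350 μL = 5.2 mL total → factor 5.2/0.85 = 6.1176
Step 4: 15 μL brought to 2600 μL → factor 2600/15 = 173.33
Overall dilution factor = 15 × 22 × 6.1176 × 173.33 = 3.4993 × 10^5
Stock = 429 PFU/mL × 3.4993 × 10^5 = 1.50 × 10^8 PFU/mL

1.50 × 10^8 PFU/mL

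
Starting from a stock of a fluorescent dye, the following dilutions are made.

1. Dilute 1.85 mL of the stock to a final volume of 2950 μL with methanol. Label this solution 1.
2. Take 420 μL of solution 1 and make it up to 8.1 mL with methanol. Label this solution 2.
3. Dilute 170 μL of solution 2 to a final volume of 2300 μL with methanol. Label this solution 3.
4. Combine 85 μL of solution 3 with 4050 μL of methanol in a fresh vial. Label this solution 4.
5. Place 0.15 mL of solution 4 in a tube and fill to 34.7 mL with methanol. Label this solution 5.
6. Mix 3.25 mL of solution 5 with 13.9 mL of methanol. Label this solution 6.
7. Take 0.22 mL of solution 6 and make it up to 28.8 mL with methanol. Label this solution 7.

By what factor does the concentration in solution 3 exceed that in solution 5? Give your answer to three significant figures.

1.13 × 10^4

Step 1: 1.85 mL brought to 2950 μL → factor 2.95/1.85 = 1.5946
Step 2: 420 μL brought to 8.1 mL → factor 8100/420 = 19.286
Step 3: 170 μL brought to 2300 μL → factor 2300/170 = 13.529
Step 4: 85 μL + 4050 μL = 4135 μL total → factor 4135/85 = 48.647
Step 5: 0.15 mL brought to 34.7 mL → factor 34.7/0.15 = 231.33
Dilution factor to solution 3 = 416.07; to solution 5 = 4.6823 × 10^6
[solution 3]/[solution 5] = (factor to solution 5)/(factor to solution 3) = 4.6823 × 10^6/416.07 = 1.13 × 10^4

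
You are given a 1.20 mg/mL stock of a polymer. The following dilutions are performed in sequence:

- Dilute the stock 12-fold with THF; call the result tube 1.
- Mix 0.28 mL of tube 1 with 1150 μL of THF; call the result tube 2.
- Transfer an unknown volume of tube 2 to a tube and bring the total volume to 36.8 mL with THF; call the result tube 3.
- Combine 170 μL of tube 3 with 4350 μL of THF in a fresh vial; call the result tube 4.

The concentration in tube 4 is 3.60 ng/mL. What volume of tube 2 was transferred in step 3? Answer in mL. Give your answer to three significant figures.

Step 1: 12-fold → factor 12
Step 2: 0.28 mL + 1150 μL = 1.43 mL total → factor 1.43/0.28 = 5.1071
Step 3: v brought to 36.8 mL → factor = 36.8 mL/v
Step 4: 170 μL + 4350 μL = 4520 μL total → factor 4520/170 = 26.588
Product of known-step factors = 1629.5
Overall factor = 1.20 mg/mL / (3.60 ng/mL) = 3.3333 × 10^5
Step-3 factor = 3.3333 × 10^5 / 1629.5 = 204.56
v = 36.8 mL / 204.56 = 0.180 mL

0.180 mL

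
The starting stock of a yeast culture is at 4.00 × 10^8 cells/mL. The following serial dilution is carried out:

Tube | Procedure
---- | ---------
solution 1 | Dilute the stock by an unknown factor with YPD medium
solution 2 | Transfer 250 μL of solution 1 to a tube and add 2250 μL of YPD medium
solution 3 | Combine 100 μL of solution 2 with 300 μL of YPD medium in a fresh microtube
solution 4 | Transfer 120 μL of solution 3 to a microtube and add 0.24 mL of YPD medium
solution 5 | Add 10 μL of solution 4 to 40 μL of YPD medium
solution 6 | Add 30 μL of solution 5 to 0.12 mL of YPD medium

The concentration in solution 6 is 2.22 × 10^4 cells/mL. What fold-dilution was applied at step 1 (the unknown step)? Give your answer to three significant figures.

Step 1: unknown factor x
Step 2: 250 μL + 2250 μL = 2500 μL total → factor 2500/250 = 10
Step 3: 100 μL + 300 μL = 400 μL total → factor 400/100 = 4
Step 4: 120 μL + 0.24 mL = 360 μL total → factor 360/120 = 3
Step 5: 10 μL + 40 μL = 50 μL total → factor 50/10 = 5
Step 6: 30 μL + 0.12 mL = 150 μL total → factor 150/30 = 5
Product of known-step factors = 3000
Overall factor = 4.00 × 10^8 cells/mL / (2.22 × 10^4 cells/mL) = 18018
x = 18018 / 3000 = 6.01

6.01-fold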